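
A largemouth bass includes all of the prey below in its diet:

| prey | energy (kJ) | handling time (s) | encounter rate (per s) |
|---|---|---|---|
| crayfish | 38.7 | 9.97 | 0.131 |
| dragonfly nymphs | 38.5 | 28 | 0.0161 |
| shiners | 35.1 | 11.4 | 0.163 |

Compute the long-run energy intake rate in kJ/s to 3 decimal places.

R = Σλ_iE_i / (1 + Σλ_ih_i)
Numerator: 0.131×38.7 + 0.0161×38.5 + 0.163×35.1 = 11.41
Denominator: 1 + 0.131×9.97 + 0.0161×28 + 0.163×11.4 = 4.615
R = 11.41/4.615 = 2.473 kJ/s

2.473 kJ/s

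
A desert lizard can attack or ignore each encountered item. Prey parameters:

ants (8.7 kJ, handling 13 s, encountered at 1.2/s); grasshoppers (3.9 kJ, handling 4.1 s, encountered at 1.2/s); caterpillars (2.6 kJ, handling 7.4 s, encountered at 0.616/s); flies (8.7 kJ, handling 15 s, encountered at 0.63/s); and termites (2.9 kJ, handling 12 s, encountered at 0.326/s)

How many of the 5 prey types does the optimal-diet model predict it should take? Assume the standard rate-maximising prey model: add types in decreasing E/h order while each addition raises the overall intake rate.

E/h in descending order: grasshoppers 0.951, ants 0.669, flies 0.58, caterpillars 0.351, termites 0.242 kJ/s. The optimal diet is the largest prefix of this list for which every included type satisfies E_i/h_i > R on the types above it.
Rate on top 1: 0.7905. ants: 0.669 < 0.7905 → exclude; stop.
Optimal diet: grasshoppers — 1 of 5 types.

1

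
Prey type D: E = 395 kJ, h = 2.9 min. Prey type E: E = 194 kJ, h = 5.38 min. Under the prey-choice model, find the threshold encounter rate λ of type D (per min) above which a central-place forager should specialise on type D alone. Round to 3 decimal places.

0.124 per min

Drop type E once their profitability E₂/h₂ falls below the rate achievable on type D alone: E₂/h₂ = λE₁/(1 + λh₁).
Solve for λ: λE₁h₂ = E₂(1 + λh₁) → λ(E₁h₂ − E₂h₁) = E₂ → λ = E₂/(E₁h₂ − E₂h₁).
λ = 194/(395×5.38 − 194×2.9) = 194/1562 = 0.1242 per min.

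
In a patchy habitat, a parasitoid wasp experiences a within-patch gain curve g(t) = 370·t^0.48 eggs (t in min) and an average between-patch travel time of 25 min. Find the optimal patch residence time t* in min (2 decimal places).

23.08 min

Optimal t* satisfies g'(t*) = g(t*)/(T + t*).
g'(t) = 0.48·370·t^-0.52. Setting 0.48·370·t^-0.52 = 370·t^0.48/(25+t) gives 0.48(25+t) = t, so 0.52·t = 0.48×25.
t* = 0.48×25/0.52 = 23.08 min.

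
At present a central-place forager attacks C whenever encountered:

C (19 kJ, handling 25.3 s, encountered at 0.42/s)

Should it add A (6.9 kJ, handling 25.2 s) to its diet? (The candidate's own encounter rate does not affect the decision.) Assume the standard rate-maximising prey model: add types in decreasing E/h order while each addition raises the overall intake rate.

No

Current rate: (0.42×19)/(1 + 0.42×25.3) = 0.6864 kJ/s.
A: E/h = 6.9/25.2 = 0.2738 kJ/s.
0.2738 < 0.6864, so adding A would lower the average — exclude it.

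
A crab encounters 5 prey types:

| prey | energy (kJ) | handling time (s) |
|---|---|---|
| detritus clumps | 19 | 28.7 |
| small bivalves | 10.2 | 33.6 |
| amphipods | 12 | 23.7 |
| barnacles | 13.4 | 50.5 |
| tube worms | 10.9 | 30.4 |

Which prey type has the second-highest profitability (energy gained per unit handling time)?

amphipods

In descending order of E/h:
detritus clumps: 19/28.7 = 0.662 kJ/s
amphipods: 12/23.7 = 0.506 kJ/s
tube worms: 10.9/30.4 = 0.359 kJ/s
small bivalves: 10.2/33.6 = 0.304 kJ/s
barnacles: 13.4/50.5 = 0.265 kJ/s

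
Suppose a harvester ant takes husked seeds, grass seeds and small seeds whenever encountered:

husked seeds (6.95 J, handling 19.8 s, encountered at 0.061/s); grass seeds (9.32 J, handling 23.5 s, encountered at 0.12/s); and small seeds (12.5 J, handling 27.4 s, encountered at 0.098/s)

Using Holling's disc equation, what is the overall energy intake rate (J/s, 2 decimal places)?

Energy encountered per unit search time: 0.061×6.95 + 0.12×9.32 + 0.098×12.5 = 2.767 J/s.
Handling time per unit search time: 0.061×19.8 + 0.12×23.5 + 0.098×27.4 = 6.713.
Rate = 2.767/(1 + 6.713) = 0.3588 J/s.

0.36 J/s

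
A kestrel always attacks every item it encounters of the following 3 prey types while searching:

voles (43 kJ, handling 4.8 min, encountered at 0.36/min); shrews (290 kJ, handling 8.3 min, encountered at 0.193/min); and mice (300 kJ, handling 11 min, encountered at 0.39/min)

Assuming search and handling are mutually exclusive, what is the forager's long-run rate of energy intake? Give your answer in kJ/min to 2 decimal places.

21.86 kJ/min

Energy encountered per unit search time: 0.36×43 + 0.193×290 + 0.39×300 = 188.4 kJ/min.
Handling time per unit search time: 0.36×4.8 + 0.193×8.3 + 0.39×11 = 7.62.
Rate = 188.4/(1 + 7.62) = 21.86 kJ/min.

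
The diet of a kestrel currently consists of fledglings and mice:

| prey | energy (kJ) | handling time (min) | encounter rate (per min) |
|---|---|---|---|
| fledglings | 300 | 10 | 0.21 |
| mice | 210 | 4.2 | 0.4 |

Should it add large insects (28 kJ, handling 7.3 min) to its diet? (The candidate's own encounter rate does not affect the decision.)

No

On fledglings and mice alone, R = ΣλE/(1+Σλh) = 147/4.78 = 30.75 kJ/min.
large insects: E/h = 28/7.3 = 3.836 kJ/min.
Since 3.836 < R, time spent handling large insects is better spent searching.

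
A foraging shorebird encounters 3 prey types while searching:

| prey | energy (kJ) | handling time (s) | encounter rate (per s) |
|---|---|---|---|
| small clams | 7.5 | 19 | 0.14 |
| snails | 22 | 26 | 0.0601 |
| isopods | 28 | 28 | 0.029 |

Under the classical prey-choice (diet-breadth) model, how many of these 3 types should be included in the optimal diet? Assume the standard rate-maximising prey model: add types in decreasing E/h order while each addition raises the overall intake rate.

Profitabilities (E/h, kJ/s): isopods 1, snails 0.846, small clams 0.395. Add prey in this order while the next type's profitability exceeds the intake rate on those already taken.
Rate on top 1: 0.4481. snails: 0.846 > 0.4481 → include.
Rate on top 2: 0.6324. small clams: 0.395 < 0.6324 → exclude; stop.
Optimal diet: isopods, snails — 2 of 3 types.

2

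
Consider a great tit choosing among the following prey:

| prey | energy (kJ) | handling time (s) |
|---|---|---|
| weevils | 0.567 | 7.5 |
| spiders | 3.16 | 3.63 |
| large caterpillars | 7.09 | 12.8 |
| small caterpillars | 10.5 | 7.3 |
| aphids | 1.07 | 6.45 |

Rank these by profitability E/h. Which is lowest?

In descending order of E/h:
small caterpillars: 10.5/7.3 = 1.44 kJ/s
spiders: 3.16/3.63 = 0.871 kJ/s
large caterpillars: 7.09/12.8 = 0.554 kJ/s
aphids: 1.07/6.45 = 0.166 kJ/s
weevils: 0.567/7.5 = 0.0756 kJ/s

weevils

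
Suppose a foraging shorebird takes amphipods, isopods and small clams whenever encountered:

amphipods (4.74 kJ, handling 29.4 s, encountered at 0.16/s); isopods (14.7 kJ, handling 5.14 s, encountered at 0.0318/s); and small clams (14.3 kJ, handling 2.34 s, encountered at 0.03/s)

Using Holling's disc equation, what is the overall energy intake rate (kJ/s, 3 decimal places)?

0.279 kJ/s

Energy encountered per unit search time: 0.16×4.74 + 0.0318×14.7 + 0.03×14.3 = 1.655 kJ/s.
Handling time per unit search time: 0.16×29.4 + 0.0318×5.14 + 0.03×2.34 = 4.938.
Rate = 1.655/(1 + 4.938) = 0.2787 kJ/s.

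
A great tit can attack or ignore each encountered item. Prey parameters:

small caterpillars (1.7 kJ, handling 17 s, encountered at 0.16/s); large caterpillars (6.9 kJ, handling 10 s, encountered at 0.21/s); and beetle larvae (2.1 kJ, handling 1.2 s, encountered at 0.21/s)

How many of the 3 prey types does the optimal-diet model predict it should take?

Profitabilities (E/h, kJ/s): beetle larvae 1.75, large caterpillars 0.69, small caterpillars 0.1. Add prey in this order while the next type's profitability exceeds the intake rate on those already taken.
Rate on top 1: 0.3522. large caterpillars: 0.69 > 0.3522 → include.
Rate on top 2: 0.5638. small caterpillars: 0.1 < 0.5638 → exclude; stop.
Optimal diet: beetle larvae, large caterpillars — 2 of 3 types.

2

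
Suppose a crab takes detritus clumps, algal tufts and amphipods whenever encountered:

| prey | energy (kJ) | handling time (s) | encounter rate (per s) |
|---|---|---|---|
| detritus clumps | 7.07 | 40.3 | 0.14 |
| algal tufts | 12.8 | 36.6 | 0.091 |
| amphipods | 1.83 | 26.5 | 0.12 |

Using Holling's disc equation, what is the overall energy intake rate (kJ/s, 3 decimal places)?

0.181 kJ/s

R = (0.14×7.07 + 0.091×12.8 + 0.12×1.83) / (1 + 0.14×40.3 + 0.091×36.6 + 0.12×26.5) = 2.374/13.15 = 0.1805 kJ/s.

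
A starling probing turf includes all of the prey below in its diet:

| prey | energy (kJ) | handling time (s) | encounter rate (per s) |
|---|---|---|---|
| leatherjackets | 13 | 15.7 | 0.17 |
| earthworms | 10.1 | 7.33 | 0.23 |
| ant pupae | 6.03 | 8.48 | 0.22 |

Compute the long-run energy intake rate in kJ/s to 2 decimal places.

R = Σλ_iE_i / (1 + Σλ_ih_i)
Numerator: 0.17×13 + 0.23×10.1 + 0.22×6.03 = 5.86
Denominator: 1 + 0.17×15.7 + 0.23×7.33 + 0.22×8.48 = 7.221
R = 5.86/7.221 = 0.8115 kJ/s

0.81 kJ/s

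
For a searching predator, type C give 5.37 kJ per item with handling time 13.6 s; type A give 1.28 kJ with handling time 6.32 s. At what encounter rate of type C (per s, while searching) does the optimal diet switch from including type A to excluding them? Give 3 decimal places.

The zero-one rule: include type A iff E₂/h₂ > λE₁/(1+λh₁). Equality gives the switch point.
λE₁h₂ = E₂ + λE₂h₁ ⇒ λ = E₂/(E₁h₂ − E₂h₁) = 1.28/(33.94 − 17.41) = 0.07743 per s.

0.077 per s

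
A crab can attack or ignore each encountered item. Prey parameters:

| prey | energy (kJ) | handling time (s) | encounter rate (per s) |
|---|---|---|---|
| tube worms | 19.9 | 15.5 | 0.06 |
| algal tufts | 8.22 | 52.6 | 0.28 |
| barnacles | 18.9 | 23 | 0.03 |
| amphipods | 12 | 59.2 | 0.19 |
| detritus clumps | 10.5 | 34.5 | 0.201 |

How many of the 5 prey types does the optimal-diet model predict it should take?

2

Profitabilities (E/h, kJ/s): tube worms 1.28, barnacles 0.822, detritus clumps 0.304, amphipods 0.203, algal tufts 0.156. Add prey in this order while the next type's profitability exceeds the intake rate on those already taken.
Rate on top 1: 0.6187. barnacles: 0.822 > 0.6187 → include.
Rate on top 2: 0.6721. detritus clumps: 0.304 < 0.6721 → exclude; stop.
Optimal diet: tube worms, barnacles — 2 of 5 types.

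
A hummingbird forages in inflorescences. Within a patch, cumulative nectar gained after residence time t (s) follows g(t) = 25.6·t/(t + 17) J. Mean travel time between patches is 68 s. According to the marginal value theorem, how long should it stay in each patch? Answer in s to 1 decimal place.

34.0 s

Maximise g(t)/(T+t): set derivative to zero → g'(t)(T+t) = g(t).
g'(t) = 25.6·17/(t + 17)². Setting 25.6·17/(t+17)² = 25.6t/[(t+17)(68+t)] gives 17(68+t) = t(t+17), so t² = 17×68 = 1156.
t* = √1156 = 34 s.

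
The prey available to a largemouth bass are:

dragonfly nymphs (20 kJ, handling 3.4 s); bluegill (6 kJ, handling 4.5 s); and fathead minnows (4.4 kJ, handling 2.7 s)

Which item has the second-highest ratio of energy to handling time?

Profitability E/h (kJ/s): dragonfly nymphs = 20/3.4 = 5.88, bluegill = 6/4.5 = 1.33, fathead minnows = 4.4/2.7 = 1.63.
Ranked: dragonfly nymphs > fathead minnows > bluegill.

fathead minnows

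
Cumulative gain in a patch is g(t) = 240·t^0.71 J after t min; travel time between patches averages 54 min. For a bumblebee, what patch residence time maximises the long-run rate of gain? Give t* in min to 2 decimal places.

Maximise g(t)/(T+t): set derivative to zero → g'(t)(T+t) = g(t).
g'(t) = 0.71·240·t^-0.29. Setting 0.71·240·t^-0.29 = 240·t^0.71/(54+t) gives 0.71(54+t) = t, so 0.29·t = 0.71×54.
t* = 0.71×54/0.29 = 132.2 min.

132.21 min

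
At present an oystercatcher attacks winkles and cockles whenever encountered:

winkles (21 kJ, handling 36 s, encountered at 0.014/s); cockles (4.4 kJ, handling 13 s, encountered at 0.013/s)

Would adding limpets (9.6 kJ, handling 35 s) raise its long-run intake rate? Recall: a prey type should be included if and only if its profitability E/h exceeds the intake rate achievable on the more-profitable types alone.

Current rate: (0.014×21 + 0.013×4.4)/(1 + 0.014×36 + 0.013×13) = 0.2099 kJ/s.
Profitability of limpets: 9.6/35 = 0.2743 kJ/s.
0.2743 > 0.2099, so adding limpets raises the average — include it.

Yes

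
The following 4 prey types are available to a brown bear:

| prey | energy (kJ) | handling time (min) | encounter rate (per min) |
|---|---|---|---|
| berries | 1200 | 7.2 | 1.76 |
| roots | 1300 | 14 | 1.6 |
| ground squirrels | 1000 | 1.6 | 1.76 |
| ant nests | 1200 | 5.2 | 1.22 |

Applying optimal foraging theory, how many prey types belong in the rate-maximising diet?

1

Profitabilities (E/h, kJ/min): ground squirrels 625, ant nests 231, berries 167, roots 92.9. Add prey in this order while the next type's profitability exceeds the intake rate on those already taken.
Rate on top 1: 461.2. ant nests: 231 < 461.2 → exclude; stop.
Optimal diet: ground squirrels — 1 of 4 types.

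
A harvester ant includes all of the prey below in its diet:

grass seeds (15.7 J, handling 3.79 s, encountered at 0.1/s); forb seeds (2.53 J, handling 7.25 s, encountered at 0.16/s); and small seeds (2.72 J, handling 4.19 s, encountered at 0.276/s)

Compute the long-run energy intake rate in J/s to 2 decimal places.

0.74 J/s

Energy encountered per unit search time: 0.1×15.7 + 0.16×2.53 + 0.276×2.72 = 2.726 J/s.
Handling time per unit search time: 0.1×3.79 + 0.16×7.25 + 0.276×4.19 = 2.695.
Rate = 2.726/(1 + 2.695) = 0.7375 J/s.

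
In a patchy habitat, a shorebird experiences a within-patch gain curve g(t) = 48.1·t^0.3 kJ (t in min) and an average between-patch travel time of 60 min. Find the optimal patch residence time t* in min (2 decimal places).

Maximise g(t)/(T+t): set derivative to zero → g'(t)(T+t) = g(t).
g'(t) = 0.3·48.1·t^-0.7. Setting 0.3·48.1·t^-0.7 = 48.1·t^0.3/(60+t) gives 0.3(60+t) = t, so 0.70·t = 0.3×60.
t* = 0.3×60/0.70 = 25.71 min.

25.71 min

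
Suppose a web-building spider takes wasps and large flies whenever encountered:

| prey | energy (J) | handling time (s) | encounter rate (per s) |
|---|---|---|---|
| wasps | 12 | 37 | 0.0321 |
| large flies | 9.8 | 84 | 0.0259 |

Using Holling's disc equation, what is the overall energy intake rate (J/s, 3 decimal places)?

Energy encountered per unit search time: 0.0321×12 + 0.0259×9.8 = 0.639 J/s.
Handling time per unit search time: 0.0321×37 + 0.0259×84 = 3.363.
Rate = 0.639/(1 + 3.363) = 0.1465 J/s.

0.146 J/s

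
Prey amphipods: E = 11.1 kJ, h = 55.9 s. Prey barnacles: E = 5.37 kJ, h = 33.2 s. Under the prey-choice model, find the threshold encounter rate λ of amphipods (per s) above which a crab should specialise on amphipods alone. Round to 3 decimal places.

The zero-one rule: include barnacles iff E₂/h₂ > λE₁/(1+λh₁). Equality gives the switch point.
λE₁h₂ = E₂ + λE₂h₁ ⇒ λ = E₂/(E₁h₂ − E₂h₁) = 5.37/(368.5 − 300.2) = 0.07858 per s.

0.079 per s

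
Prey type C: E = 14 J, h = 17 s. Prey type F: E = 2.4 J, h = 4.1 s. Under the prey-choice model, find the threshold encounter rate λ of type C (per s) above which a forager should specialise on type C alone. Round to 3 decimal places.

At the threshold, the rate on type C alone equals the profitability of type F: λ·14/(1 + λ·17) = 2.4/4.1 = 0.5854.
Rearranging, λ(14 − 0.5854×17) = 0.5854, so λ = 0.5854/4.049 = 0.1446 per s.

0.145 per s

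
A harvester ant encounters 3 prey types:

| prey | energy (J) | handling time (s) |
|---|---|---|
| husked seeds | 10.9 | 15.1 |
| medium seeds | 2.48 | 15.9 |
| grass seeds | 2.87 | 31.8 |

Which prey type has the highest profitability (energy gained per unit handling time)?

In descending order of E/h:
husked seeds: 10.9/15.1 = 0.722 J/s
medium seeds: 2.48/15.9 = 0.156 J/s
grass seeds: 2.87/31.8 = 0.0903 J/s

husked seeds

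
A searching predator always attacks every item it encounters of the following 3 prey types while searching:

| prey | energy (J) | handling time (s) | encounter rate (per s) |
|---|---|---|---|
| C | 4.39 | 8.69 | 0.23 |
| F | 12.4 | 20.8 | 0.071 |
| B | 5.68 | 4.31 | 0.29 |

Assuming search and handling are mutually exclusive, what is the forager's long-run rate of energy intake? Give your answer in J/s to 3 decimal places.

0.618 J/s

R = (0.23×4.39 + 0.071×12.4 + 0.29×5.68) / (1 + 0.23×8.69 + 0.071×20.8 + 0.29×4.31) = 3.537/5.725 = 0.6178 J/s.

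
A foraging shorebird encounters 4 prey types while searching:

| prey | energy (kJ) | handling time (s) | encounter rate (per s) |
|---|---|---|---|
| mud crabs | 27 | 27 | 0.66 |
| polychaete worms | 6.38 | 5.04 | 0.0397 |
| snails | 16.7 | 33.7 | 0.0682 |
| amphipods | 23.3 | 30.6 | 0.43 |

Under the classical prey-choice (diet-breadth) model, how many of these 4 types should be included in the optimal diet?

Profitabilities (E/h, kJ/s): polychaete worms 1.27, mud crabs 1, amphipods 0.761, snails 0.496. Add prey in this order while the next type's profitability exceeds the intake rate on those already taken.
Rate on top 1: 0.2111. mud crabs: 1 > 0.2111 → include.
Rate on top 2: 0.9502. amphipods: 0.761 < 0.9502 → exclude; stop.
Optimal diet: polychaete worms, mud crabs — 2 of 4 types.

2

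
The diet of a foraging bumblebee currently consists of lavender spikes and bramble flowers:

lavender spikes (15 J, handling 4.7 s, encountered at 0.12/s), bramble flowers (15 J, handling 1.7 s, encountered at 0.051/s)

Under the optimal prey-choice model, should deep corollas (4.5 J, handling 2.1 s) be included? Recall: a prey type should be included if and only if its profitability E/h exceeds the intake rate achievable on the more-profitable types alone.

Yes

Current rate: (0.12×15 + 0.051×15)/(1 + 0.12×4.7 + 0.051×1.7) = 1.554 J/s.
Profitability of deep corollas: 4.5/2.1 = 2.143 J/s.
Since 2.143 > R, including deep corollas increases the long-run rate.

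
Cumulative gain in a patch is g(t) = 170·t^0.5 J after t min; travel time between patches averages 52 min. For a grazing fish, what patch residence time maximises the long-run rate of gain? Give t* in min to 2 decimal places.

By the marginal value theorem, leave when the instantaneous gain rate g'(t) equals the habitat-wide average g(t)/(T + t).
g'(t) = 0.5·170·t^-0.5. Setting 0.5·170·t^-0.5 = 170·t^0.5/(52+t) gives 0.5(52+t) = t, so 0.50·t = 0.5×52.
t* = 0.5×52/0.50 = 52 min.

52.00 min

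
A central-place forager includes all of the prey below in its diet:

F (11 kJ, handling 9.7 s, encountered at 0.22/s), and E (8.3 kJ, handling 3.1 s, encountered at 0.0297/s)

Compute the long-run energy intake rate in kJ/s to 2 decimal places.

0.83 kJ/s

R = Σλ_iE_i / (1 + Σλ_ih_i)
Numerator: 0.22×11 + 0.0297×8.3 = 2.667
Denominator: 1 + 0.22×9.7 + 0.0297×3.1 = 3.226
R = 2.667/3.226 = 0.8266 kJ/s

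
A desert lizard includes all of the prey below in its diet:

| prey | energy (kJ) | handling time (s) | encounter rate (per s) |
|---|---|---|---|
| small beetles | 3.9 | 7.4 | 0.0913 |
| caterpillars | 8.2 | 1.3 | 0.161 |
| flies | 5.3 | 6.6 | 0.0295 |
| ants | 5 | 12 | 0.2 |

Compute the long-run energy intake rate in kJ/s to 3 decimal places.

0.632 kJ/s

R = (0.0913×3.9 + 0.161×8.2 + 0.0295×5.3 + 0.2×5) / (1 + 0.0913×7.4 + 0.161×1.3 + 0.0295×6.6 + 0.2×12) = 2.833/4.48 = 0.6323 kJ/s.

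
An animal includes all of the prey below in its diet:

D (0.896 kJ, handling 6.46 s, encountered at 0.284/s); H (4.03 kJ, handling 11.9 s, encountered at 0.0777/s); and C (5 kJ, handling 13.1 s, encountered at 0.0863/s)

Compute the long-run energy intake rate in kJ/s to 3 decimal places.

0.204 kJ/s

R = Σλ_iE_i / (1 + Σλ_ih_i)
Numerator: 0.284×0.896 + 0.0777×4.03 + 0.0863×5 = 0.9991
Denominator: 1 + 0.284×6.46 + 0.0777×11.9 + 0.0863×13.1 = 4.89
R = 0.9991/4.89 = 0.2043 kJ/s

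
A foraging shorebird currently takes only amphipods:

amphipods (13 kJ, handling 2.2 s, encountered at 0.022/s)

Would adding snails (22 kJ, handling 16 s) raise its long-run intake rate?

Yes

On amphipods alone, R = ΣλE/(1+Σλh) = 0.286/1.048 = 0.2728 kJ/s.
snails: E/h = 22/16 = 1.375 kJ/s.
1.375 > 0.2728, so adding snails raises the average — include it.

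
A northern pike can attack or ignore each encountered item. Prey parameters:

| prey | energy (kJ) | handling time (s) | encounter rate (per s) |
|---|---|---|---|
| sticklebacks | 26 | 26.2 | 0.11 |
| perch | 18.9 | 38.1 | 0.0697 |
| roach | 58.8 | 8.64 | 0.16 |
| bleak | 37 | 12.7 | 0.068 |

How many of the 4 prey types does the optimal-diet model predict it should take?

E/h in descending order: roach 6.81, bleak 2.91, sticklebacks 0.992, perch 0.496 kJ/s. The optimal diet is the largest prefix of this list for which every included type satisfies E_i/h_i > R on the types above it.
Rate on top 1: 3.949. bleak: 2.91 < 3.949 → exclude; stop.
Optimal diet: roach — 1 of 4 types.

1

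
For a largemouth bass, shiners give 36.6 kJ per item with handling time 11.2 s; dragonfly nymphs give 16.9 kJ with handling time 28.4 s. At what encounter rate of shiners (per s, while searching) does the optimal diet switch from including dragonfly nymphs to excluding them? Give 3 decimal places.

0.020 per s

The zero-one rule: include dragonfly nymphs iff E₂/h₂ > λE₁/(1+λh₁). Equality gives the switch point.
λE₁h₂ = E₂ + λE₂h₁ ⇒ λ = E₂/(E₁h₂ − E₂h₁) = 16.9/(1039 − 189.3) = 0.01988 per s.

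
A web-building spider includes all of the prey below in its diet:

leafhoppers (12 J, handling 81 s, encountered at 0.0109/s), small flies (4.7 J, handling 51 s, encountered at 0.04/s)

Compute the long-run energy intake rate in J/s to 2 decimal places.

Energy encountered per unit search time: 0.0109×12 + 0.04×4.7 = 0.3188 J/s.
Handling time per unit search time: 0.0109×81 + 0.04×51 = 2.923.
Rate = 0.3188/(1 + 2.923) = 0.08127 J/s.

0.08 J/s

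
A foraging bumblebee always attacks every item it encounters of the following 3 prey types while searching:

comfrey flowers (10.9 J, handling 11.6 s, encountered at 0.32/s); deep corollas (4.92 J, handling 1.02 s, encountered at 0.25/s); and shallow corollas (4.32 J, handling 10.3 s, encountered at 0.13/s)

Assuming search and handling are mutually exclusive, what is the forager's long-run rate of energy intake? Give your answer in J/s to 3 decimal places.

0.837 J/s

Energy encountered per unit search time: 0.32×10.9 + 0.25×4.92 + 0.13×4.32 = 5.28 J/s.
Handling time per unit search time: 0.32×11.6 + 0.25×1.02 + 0.13×10.3 = 5.306.
Rate = 5.28/(1 + 5.306) = 0.8372 J/s.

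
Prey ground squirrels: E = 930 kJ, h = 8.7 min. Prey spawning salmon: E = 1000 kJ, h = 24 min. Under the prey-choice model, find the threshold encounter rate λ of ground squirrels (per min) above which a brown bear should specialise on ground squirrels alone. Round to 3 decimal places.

0.073 per min

At the threshold, the rate on ground squirrels alone equals the profitability of spawning salmon: λ·930/(1 + λ·8.7) = 1000/24 = 41.67.
Rearranging, λ(930 − 41.67×8.7) = 41.67, so λ = 41.67/567.5 = 0.07342 per min.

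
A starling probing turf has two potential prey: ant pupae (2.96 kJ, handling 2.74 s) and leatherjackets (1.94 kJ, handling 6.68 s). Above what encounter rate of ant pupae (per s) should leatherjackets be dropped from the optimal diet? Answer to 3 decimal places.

0.134 per s

At the threshold, the rate on ant pupae alone equals the profitability of leatherjackets: λ·2.96/(1 + λ·2.74) = 1.94/6.68 = 0.2904.
Rearranging, λ(2.96 − 0.2904×2.74) = 0.2904, so λ = 0.2904/2.164 = 0.1342 per s.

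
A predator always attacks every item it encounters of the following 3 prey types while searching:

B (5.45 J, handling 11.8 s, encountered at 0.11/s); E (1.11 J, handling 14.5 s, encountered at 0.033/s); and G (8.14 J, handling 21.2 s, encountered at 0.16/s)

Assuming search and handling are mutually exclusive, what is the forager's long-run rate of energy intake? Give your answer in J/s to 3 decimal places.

0.314 J/s

R = Σλ_iE_i / (1 + Σλ_ih_i)
Numerator: 0.11×5.45 + 0.033×1.11 + 0.16×8.14 = 1.939
Denominator: 1 + 0.11×11.8 + 0.033×14.5 + 0.16×21.2 = 6.168
R = 1.939/6.168 = 0.3143 J/s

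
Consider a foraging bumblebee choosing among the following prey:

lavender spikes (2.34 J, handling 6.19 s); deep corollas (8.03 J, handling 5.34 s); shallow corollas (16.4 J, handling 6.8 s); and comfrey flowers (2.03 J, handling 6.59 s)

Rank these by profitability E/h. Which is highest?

shallow corollas

In descending order of E/h:
shallow corollas: 16.4/6.8 = 2.41 J/s
deep corollas: 8.03/5.34 = 1.5 J/s
lavender spikes: 2.34/6.19 = 0.378 J/s
comfrey flowers: 2.03/6.59 = 0.308 J/s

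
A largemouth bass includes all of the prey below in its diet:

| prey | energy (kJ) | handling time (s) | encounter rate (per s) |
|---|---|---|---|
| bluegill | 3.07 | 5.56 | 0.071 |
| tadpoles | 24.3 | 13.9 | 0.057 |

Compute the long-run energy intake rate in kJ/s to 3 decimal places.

R = (0.071×3.07 + 0.057×24.3) / (1 + 0.071×5.56 + 0.057×13.9) = 1.603/2.187 = 0.733 kJ/s.

0.733 kJ/s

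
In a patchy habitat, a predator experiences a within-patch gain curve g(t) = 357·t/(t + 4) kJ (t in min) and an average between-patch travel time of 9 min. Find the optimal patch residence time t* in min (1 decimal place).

Maximise g(t)/(T+t): set derivative to zero → g'(t)(T+t) = g(t).
g'(t) = 357·4/(t + 4)². Setting 357·4/(t+4)² = 357t/[(t+4)(9+t)] gives 4(9+t) = t(t+4), so t² = 4×9 = 36.
t* = √36 = 6 min.

6.0 min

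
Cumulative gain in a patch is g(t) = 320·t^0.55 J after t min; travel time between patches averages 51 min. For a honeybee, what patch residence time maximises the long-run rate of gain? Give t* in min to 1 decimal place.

62.3 min

Maximise g(t)/(T+t): set derivative to zero → g'(t)(T+t) = g(t).
g'(t) = 0.55·320·t^-0.45. Setting 0.55·320·t^-0.45 = 320·t^0.55/(51+t) gives 0.55(51+t) = t, so 0.45·t = 0.55×51.
t* = 0.55×51/0.45 = 62.33 min.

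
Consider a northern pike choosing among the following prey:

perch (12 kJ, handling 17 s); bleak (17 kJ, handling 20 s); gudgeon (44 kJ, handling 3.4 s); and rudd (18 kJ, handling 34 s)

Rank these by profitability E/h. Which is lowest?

rudd

Profitability E/h (kJ/s): perch = 12/17 = 0.706, bleak = 17/20 = 0.85, gudgeon = 44/3.4 = 12.9, rudd = 18/34 = 0.529.
Ranked: gudgeon > bleak > perch > rudd.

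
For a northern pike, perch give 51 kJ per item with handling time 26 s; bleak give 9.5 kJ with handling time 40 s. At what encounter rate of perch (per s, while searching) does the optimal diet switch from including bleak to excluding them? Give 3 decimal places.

0.005 per s

The zero-one rule: include bleak iff E₂/h₂ > λE₁/(1+λh₁). Equality gives the switch point.
λE₁h₂ = E₂ + λE₂h₁ ⇒ λ = E₂/(E₁h₂ − E₂h₁) = 9.5/(2040 − 247) = 0.005298 per s.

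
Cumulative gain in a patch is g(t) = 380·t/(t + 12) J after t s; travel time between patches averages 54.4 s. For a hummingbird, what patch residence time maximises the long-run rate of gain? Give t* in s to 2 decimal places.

25.55 s

By the marginal value theorem, leave when the instantaneous gain rate g'(t) equals the habitat-wide average g(t)/(T + t).
g'(t) = 380·12/(t + 12)². Setting 380·12/(t+12)² = 380t/[(t+12)(54.4+t)] gives 12(54.4+t) = t(t+12), so t² = 12×54.4 = 652.8.
t* = √652.8 = 25.55 s.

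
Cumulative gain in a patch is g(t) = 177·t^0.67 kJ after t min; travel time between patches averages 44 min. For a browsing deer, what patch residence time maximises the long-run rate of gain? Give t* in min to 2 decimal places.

89.33 min

Optimal t* satisfies g'(t*) = g(t*)/(T + t*).
g'(t) = 0.67·177·t^-0.33. Setting 0.67·177·t^-0.33 = 177·t^0.67/(44+t) gives 0.67(44+t) = t, so 0.33·t = 0.67×44.
t* = 0.67×44/0.33 = 89.33 min.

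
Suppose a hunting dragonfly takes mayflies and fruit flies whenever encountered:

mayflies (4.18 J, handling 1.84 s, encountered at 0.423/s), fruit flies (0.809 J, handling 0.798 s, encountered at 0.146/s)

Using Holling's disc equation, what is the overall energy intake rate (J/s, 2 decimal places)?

1.00 J/s

Energy encountered per unit search time: 0.423×4.18 + 0.146×0.809 = 1.886 J/s.
Handling time per unit search time: 0.423×1.84 + 0.146×0.798 = 0.8948.
Rate = 1.886/(1 + 0.8948) = 0.9955 J/s.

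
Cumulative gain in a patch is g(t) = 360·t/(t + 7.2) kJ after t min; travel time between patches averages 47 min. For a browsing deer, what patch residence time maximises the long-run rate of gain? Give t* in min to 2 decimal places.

By the marginal value theorem, leave when the instantaneous gain rate g'(t) equals the habitat-wide average g(t)/(T + t).
g'(t) = 360·7.2/(t + 7.2)². Setting 360·7.2/(t+7.2)² = 360t/[(t+7.2)(47+t)] gives 7.2(47+t) = t(t+7.2), so t² = 7.2×47 = 338.4.
t* = √338.4 = 18.4 min.

18.40 min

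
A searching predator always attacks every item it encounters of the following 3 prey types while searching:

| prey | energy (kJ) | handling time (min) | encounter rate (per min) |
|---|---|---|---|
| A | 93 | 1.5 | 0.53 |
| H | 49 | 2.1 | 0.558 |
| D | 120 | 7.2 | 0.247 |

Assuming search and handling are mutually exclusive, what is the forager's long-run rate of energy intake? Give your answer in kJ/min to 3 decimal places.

22.396 kJ/min

R = (0.53×93 + 0.558×49 + 0.247×120) / (1 + 0.53×1.5 + 0.558×2.1 + 0.247×7.2) = 106.3/4.745 = 22.4 kJ/min.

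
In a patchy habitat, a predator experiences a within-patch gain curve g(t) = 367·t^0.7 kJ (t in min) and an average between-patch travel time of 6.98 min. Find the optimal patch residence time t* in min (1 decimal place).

16.3 min

Maximise g(t)/(T+t): set derivative to zero → g'(t)(T+t) = g(t).
g'(t) = 0.7·367·t^-0.3. Setting 0.7·367·t^-0.3 = 367·t^0.7/(6.98+t) gives 0.7(6.98+t) = t, so 0.30·t = 0.7×6.98.
t* = 0.7×6.98/0.30 = 16.29 min.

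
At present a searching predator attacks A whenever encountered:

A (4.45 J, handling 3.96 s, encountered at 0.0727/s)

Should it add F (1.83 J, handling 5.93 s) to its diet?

Yes

Intake rate on the current diet: R = (0.0727×4.45) / (1 + 0.0727×3.96) = 0.3235/1.288 = 0.2512 J/s.
F: E/h = 1.83/5.93 = 0.3086 J/s.
Since 0.3086 > R, including F increases the long-run rate.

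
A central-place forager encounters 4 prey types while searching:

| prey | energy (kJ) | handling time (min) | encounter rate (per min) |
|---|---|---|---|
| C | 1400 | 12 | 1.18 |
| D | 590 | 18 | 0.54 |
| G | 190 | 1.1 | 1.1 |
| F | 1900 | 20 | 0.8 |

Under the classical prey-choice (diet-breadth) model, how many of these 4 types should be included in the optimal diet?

2

E/h in descending order: G 173, C 117, F 95, D 32.8 kJ/min. The optimal diet is the largest prefix of this list for which every included type satisfies E_i/h_i > R on the types above it.
Rate on top 1: 94.57. C: 117 > 94.57 → include.
Rate on top 2: 113.7. F: 95 < 113.7 → exclude; stop.
Optimal diet: G, C — 2 of 4 types.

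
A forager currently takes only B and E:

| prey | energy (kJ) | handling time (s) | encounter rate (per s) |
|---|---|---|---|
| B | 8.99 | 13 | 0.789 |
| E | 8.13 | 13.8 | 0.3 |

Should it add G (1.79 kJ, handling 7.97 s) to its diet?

No

Current rate: (0.789×8.99 + 0.3×8.13)/(1 + 0.789×13 + 0.3×13.8) = 0.6191 kJ/s.
Profitability of G: 1.79/7.97 = 0.2246 kJ/s.
0.2246 < 0.6191, so adding G would lower the average — exclude it.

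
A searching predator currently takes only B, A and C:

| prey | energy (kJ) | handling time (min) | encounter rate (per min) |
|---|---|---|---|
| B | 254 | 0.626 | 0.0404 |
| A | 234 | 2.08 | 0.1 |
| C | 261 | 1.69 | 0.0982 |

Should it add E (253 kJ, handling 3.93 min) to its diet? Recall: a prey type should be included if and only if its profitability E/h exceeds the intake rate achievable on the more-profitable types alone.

Yes

Intake rate on the current diet: R = (0.0404×254 + 0.1×234 + 0.0982×261) / (1 + 0.0404×0.626 + 0.1×2.08 + 0.0982×1.69) = 59.29/1.399 = 42.37 kJ/min.
Profitability of E: 253/3.93 = 64.38 kJ/min.
Since 64.38 > R, including E increases the long-run rate.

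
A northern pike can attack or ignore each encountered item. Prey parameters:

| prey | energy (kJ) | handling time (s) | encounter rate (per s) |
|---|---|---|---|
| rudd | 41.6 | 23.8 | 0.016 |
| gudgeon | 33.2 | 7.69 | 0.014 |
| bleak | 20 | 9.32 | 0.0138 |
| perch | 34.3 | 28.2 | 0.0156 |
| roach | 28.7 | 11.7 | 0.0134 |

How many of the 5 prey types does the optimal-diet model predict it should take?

E/h in descending order: gudgeon 4.32, roach 2.45, bleak 2.15, rudd 1.75, perch 1.22 kJ/s. The optimal diet is the largest prefix of this list for which every included type satisfies E_i/h_i > R on the types above it.
Rate on top 1: 0.4196. roach: 2.45 > 0.4196 → include.
Rate on top 2: 0.6717. bleak: 2.15 > 0.6717 → include.
Rate on top 3: 0.8078. rudd: 1.75 > 0.8078 → include.
Rate on top 4: 1.01. perch: 1.22 > 1.01 → include.
Optimal diet: gudgeon, roach, bleak, rudd, perch — 5 of 5 types.

5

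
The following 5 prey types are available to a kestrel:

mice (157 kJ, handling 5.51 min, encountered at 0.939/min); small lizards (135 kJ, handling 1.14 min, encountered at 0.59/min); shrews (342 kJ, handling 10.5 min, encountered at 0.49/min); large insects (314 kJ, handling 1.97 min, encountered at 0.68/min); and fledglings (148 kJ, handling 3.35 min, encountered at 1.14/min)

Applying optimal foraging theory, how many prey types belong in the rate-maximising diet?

2

E/h in descending order: large insects 159, small lizards 118, fledglings 44.2, shrews 32.6, mice 28.5 kJ/min. The optimal diet is the largest prefix of this list for which every included type satisfies E_i/h_i > R on the types above it.
Rate on top 1: 91.26. small lizards: 118 > 91.26 → include.
Rate on top 2: 97.33. fledglings: 44.2 < 97.33 → exclude; stop.
Optimal diet: large insects, small lizards — 2 of 5 types.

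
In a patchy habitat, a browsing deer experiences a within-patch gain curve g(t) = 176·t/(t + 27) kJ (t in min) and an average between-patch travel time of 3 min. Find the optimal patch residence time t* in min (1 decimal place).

9.0 min

Optimal t* satisfies g'(t*) = g(t*)/(T + t*).
g'(t) = 176·27/(t + 27)². Setting 176·27/(t+27)² = 176t/[(t+27)(3+t)] gives 27(3+t) = t(t+27), so t² = 27×3 = 81.
t* = √81 = 9 min.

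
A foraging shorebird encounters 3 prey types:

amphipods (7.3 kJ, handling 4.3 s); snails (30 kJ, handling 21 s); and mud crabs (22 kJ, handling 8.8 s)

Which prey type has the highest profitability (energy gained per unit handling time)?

mud crabs

In descending order of E/h:
mud crabs: 22/8.8 = 2.5 kJ/s
amphipods: 7.3/4.3 = 1.7 kJ/s
snails: 30/21 = 1.43 kJ/s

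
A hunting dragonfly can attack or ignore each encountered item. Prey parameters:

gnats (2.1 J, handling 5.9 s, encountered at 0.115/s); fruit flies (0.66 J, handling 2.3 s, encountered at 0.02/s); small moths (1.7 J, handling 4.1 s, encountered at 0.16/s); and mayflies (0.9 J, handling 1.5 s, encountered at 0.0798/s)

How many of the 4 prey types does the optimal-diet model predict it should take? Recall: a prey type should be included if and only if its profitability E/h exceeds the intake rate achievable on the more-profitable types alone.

4

E/h in descending order: mayflies 0.6, small moths 0.415, gnats 0.356, fruit flies 0.287 J/s. The optimal diet is the largest prefix of this list for which every included type satisfies E_i/h_i > R on the types above it.
Rate on top 1: 0.06414. small moths: 0.415 > 0.06414 → include.
Rate on top 2: 0.1936. gnats: 0.356 > 0.1936 → include.
Rate on top 3: 0.2385. fruit flies: 0.287 > 0.2385 → include.
Optimal diet: mayflies, small moths, gnats, fruit flies — 4 of 4 types.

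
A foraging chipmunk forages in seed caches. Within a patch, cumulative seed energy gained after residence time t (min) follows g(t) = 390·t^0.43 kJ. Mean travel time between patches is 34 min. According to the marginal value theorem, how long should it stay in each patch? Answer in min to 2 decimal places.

25.65 min

By the marginal value theorem, leave when the instantaneous gain rate g'(t) equals the habitat-wide average g(t)/(T + t).
g'(t) = 0.43·390·t^-0.57. Setting 0.43·390·t^-0.57 = 390·t^0.43/(34+t) gives 0.43(34+t) = t, so 0.57·t = 0.43×34.
t* = 0.43×34/0.57 = 25.65 min.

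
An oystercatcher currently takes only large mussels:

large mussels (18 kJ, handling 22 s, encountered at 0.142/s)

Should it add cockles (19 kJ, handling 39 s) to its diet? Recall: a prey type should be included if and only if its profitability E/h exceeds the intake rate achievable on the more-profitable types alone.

No

Intake rate on the current diet: R = (0.142×18) / (1 + 0.142×22) = 2.556/4.124 = 0.6198 kJ/s.
cockles: E/h = 19/39 = 0.4872 kJ/s.
0.4872 < 0.6198, so adding cockles would lower the average — exclude it.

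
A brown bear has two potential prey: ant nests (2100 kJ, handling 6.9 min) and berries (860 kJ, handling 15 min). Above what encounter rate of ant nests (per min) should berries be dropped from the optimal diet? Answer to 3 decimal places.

The zero-one rule: include berries iff E₂/h₂ > λE₁/(1+λh₁). Equality gives the switch point.
λE₁h₂ = E₂ + λE₂h₁ ⇒ λ = E₂/(E₁h₂ − E₂h₁) = 860/(3.15e+04 − 5934) = 0.03364 per min.

0.034 per min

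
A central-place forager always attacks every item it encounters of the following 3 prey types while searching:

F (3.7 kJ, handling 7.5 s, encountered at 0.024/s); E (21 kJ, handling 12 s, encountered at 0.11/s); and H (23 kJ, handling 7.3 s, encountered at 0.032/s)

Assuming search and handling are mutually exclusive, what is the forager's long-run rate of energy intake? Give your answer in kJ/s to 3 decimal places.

1.147 kJ/s

R = (0.024×3.7 + 0.11×21 + 0.032×23) / (1 + 0.024×7.5 + 0.11×12 + 0.032×7.3) = 3.135/2.734 = 1.147 kJ/s.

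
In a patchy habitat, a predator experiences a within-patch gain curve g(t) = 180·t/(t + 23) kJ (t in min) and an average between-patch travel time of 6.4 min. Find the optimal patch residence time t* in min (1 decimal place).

Optimal t* satisfies g'(t*) = g(t*)/(T + t*).
g'(t) = 180·23/(t + 23)². Setting 180·23/(t+23)² = 180t/[(t+23)(6.4+t)] gives 23(6.4+t) = t(t+23), so t² = 23×6.4 = 147.2.
t* = √147.2 = 12.13 min.

12.1 min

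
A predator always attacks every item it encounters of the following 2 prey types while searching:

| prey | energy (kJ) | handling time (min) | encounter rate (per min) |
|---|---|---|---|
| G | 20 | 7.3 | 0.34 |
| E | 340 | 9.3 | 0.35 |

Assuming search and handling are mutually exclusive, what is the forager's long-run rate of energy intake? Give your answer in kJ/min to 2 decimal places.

R = (0.34×20 + 0.35×340) / (1 + 0.34×7.3 + 0.35×9.3) = 125.8/6.737 = 18.67 kJ/min.

18.67 kJ/min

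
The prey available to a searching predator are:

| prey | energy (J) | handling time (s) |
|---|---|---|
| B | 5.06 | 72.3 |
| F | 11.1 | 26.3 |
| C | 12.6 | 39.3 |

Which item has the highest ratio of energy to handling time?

F

Profitability E/h (J/s): B = 5.06/72.3 = 0.07, F = 11.1/26.3 = 0.422, C = 12.6/39.3 = 0.321.
Ranked: F > C > B.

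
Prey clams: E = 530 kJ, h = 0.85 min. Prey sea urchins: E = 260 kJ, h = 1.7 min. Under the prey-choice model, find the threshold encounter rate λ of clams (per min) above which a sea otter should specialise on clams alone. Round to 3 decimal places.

0.382 per min

At the threshold, the rate on clams alone equals the profitability of sea urchins: λ·530/(1 + λ·0.85) = 260/1.7 = 152.9.
Rearranging, λ(530 − 152.9×0.85) = 152.9, so λ = 152.9/400 = 0.3824 per min.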